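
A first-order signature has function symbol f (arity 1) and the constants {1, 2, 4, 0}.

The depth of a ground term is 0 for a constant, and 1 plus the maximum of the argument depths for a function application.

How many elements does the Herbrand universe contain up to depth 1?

8

Count level by level. With function symbols f/1, the terms of depth ≤ k are the 4 constants together with each function applied to depth-≤(k−1) tuples, so N_k = 4 + N_{k-1}.
N_0 = 4
N_1 = 4 + 4 = 8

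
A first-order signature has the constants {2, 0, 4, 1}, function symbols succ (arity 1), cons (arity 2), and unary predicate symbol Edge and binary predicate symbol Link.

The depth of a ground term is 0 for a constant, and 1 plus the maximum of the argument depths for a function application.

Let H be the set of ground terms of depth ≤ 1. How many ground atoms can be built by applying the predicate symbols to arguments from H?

First count ground terms of depth ≤ 1.
Write N_k for the number of ground terms of depth ≤ k. A term of depth ≤ k is either a constant or a function symbol applied to arguments of depth ≤ k−1, so N_k = 4 + N_{k-1} + N_{k-1}^2.
N_0 = 4
N_1 = 4 + 4 + 4^2 = 24
So |H| = 24.
For each predicate symbol, the number of ground atoms is |H| raised to its arity; summing:
  Edge: 24;  Link: 24^2 = 576
Total ground atoms: 24 + 576 = 600.

600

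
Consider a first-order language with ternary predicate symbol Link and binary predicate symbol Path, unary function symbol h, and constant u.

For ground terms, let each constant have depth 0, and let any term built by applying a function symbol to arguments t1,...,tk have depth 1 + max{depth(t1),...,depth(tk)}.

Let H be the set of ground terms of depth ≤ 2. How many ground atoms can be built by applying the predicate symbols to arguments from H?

First count ground terms of depth ≤ 2.
Count level by level. With function symbols h/1, the terms of depth ≤ k are the 1 constant together with each function applied to depth-≤(k−1) tuples, so N_k = 1 + N_{k-1}.
N_0 = 1
N_1 = 1 + 1 = 2
N_2 = 1 + 2 = 3
So |H| = 3.
Each predicate of arity r yields |H|^r ground atoms (one per choice of an r-tuple from H):
  Link: 3^3 = 27;  Path: 3^2 = 9
Total ground atoms: 27 + 9 = 36.

36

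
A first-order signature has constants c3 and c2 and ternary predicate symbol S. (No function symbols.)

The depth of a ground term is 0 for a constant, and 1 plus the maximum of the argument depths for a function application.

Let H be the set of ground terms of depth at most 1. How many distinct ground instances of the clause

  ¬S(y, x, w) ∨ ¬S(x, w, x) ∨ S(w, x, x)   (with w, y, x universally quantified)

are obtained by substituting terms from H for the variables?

8

Ground terms of depth ≤ 1:
  With no function symbols every ground term is a constant, so there are exactly 2 ground terms at every depth bound.
  N_0 = 2
  N_1 = 2
  Explicitly: c3, c2.
So there are 2 ground terms available for substitution.
There are 3 variables to instantiate (w, y, x), each occurring in at least one literal, so different choices give different ground instances.
Number of ground instances = 2^3 = 8.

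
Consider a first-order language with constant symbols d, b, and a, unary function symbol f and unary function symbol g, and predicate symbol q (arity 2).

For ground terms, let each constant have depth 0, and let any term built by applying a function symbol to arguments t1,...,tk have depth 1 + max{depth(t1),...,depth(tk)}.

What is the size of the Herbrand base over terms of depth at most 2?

441

First count ground terms of depth ≤ 2.
Count level by level. With function symbols f/1, g/1, the terms of depth ≤ k are the 3 constants together with each function applied to depth-≤(k−1) tuples, so N_k = 3 + N_{k-1} + N_{k-1}.
N_0 = 3
N_1 = 3 + 3 + 3 = 9
N_2 = 3 + 9 + 9 = 21
So |H| = 21.
Each predicate of arity r yields |H|^r ground atoms (one per choice of an r-tuple from H):
  q: 21^2 = 441
Total ground atoms: 441.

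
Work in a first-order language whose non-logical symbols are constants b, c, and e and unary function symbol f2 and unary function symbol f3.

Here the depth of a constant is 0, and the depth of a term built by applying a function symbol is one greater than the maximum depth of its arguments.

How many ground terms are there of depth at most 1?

Let N_k = |{terms of depth ≤ k}|. Then N_0 = 3 and N_k = 3 + N_{k-1} + N_{k-1} for k ≥ 1 (one summand per function symbol, arity giving the exponent).
N_0 = 3
N_1 = 3 + 3 + 3 = 9
Explicitly: b, c, e, f2(b), f2(c), f2(e), f3(b), f3(c), f3(e).

9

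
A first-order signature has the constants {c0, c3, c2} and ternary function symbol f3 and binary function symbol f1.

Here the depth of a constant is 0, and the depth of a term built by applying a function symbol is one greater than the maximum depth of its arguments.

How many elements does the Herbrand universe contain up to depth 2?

60843

Write N_k for the number of ground terms of depth ≤ k. A term of depth ≤ k is either a constant or a function symbol applied to arguments of depth ≤ k−1, so N_k = 3 + N_{k-1}^3 + N_{k-1}^2.
N_0 = 3
N_1 = 3 + 3^3 + 3^2 = 39
N_2 = 3 + 39^3 + 39^2 = 60843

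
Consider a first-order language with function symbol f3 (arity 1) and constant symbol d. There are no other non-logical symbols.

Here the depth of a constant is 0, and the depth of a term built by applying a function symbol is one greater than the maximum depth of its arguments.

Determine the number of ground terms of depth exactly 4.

Write N_k for the number of ground terms of depth ≤ k. A term of depth ≤ k is either a constant or a function symbol applied to arguments of depth ≤ k−1, so N_k = 1 + N_{k-1}.
N_0 = 1
N_1 = 1 + 1 = 2
N_2 = 1 + 2 = 3
N_3 = 1 + 3 = 4
N_4 = 1 + 4 = 5
Terms of depth exactly 4: N_4 − N_3 = 5 − 4 = 1.

1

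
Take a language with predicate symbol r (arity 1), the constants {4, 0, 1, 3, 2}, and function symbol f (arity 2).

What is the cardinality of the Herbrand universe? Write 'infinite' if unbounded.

infinite

The signature has at least one function symbol (f, arity 2) and at least one constant (4).
Iterating f gives infinitely many distinct ground terms: 4, f(4, 4), f(f(4, 4), f(4, 4)), ...
So the Herbrand universe is infinite.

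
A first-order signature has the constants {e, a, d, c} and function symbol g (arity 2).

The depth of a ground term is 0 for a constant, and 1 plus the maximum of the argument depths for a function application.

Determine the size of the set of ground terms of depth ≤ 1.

20

Write N_k for the number of ground terms of depth ≤ k. A term of depth ≤ k is either a constant or a function symbol applied to arguments of depth ≤ k−1, so N_k = 4 + N_{k-1}^2.
N_0 = 4
N_1 = 4 + 4^2 = 20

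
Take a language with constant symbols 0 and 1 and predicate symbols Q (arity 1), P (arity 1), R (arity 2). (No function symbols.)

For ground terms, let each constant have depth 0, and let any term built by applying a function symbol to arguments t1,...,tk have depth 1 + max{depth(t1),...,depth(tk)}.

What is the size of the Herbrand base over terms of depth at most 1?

First count ground terms of depth ≤ 1.
With no function symbols every ground term is a constant, so there are exactly 2 ground terms at every depth bound.
N_0 = 2
N_1 = 2
Explicitly: 0, 1.
So |H| = 2.
For each predicate symbol, the number of ground atoms is |H| raised to its arity; summing:
  Q: 2;  P: 2;  R: 2^2 = 4
Total ground atoms: 2 + 2 + 4 = 8.

8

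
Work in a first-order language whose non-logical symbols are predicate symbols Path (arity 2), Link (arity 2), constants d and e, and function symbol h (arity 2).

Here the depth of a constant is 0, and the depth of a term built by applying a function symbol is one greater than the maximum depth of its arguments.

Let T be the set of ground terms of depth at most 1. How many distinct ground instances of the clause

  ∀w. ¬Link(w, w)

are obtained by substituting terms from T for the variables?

Ground terms of depth ≤ 1:
  Write N_k for the number of ground terms of depth ≤ k. A term of depth ≤ k is either a constant or a function symbol applied to arguments of depth ≤ k−1, so N_k = 2 + N_{k-1}^2.
  N_0 = 2
  N_1 = 2 + 2^2 = 6
So there are 6 ground terms available for substitution.
There is 1 variable to instantiate (w),  occurring in at least one literal, so different choices give different ground instances.
Number of ground instances = 6.

6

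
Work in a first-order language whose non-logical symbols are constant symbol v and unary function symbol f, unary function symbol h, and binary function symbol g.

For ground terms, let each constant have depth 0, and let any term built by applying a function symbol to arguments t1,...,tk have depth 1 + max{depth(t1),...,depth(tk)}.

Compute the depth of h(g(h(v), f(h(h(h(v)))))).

depth(h(v)) = 1 + depth(v) = 1 + 0 = 1
depth(h(h(v))) = 1 + depth(h(v)) = 1 + 1 = 2
depth(h(h(h(v)))) = 1 + depth(h(h(v))) = 1 + 2 = 3
depth(f(h(h(h(v))))) = 1 + depth(h(h(h(v)))) = 1 + 3 = 4
depth(g(h(v), f(h(h(h(v)))))) = 1 + max(1, 4) = 5
depth(h(g(h(v), f(h(h(h(v))))))) = 1 + depth(g(h(v), f(h(h(h(v)))))) = 1 + 5 = 6

6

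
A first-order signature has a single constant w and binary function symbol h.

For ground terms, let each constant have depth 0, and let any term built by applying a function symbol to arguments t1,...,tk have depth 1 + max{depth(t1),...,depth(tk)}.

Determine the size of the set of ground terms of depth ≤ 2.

5

Write N_k for the number of ground terms of depth ≤ k. A term of depth ≤ k is either a constant or a function symbol applied to arguments of depth ≤ k−1, so N_k = 1 + N_{k-1}^2.
N_0 = 1
N_1 = 1 + 1^2 = 2
N_2 = 1 + 2^2 = 5
Explicitly: w, h(w, w), h(w, h(w, w)), h(h(w, w), w), h(h(w, w), h(w, w)).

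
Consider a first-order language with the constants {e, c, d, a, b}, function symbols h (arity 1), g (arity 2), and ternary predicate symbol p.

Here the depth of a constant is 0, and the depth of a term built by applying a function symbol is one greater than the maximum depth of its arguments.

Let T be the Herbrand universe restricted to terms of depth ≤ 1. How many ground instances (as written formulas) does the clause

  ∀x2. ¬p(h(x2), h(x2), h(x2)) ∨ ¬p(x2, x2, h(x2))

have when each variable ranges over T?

35

Ground terms of depth ≤ 1:
  If N_k denotes the number of depth-≤k ground terms, the 5 constants give N_0 = 5, and each function symbol of arity r contributes N_{k-1}^r new terms at level k: N_k = 5 + N_{k-1} + N_{k-1}^2.
  N_0 = 5
  N_1 = 5 + 5 + 5^2 = 35
So there are 35 ground terms available for substitution.
The variable x2 ranges independently over the available ground terms, and distinct assignments produce distinct instances.
Number of ground instances = 35.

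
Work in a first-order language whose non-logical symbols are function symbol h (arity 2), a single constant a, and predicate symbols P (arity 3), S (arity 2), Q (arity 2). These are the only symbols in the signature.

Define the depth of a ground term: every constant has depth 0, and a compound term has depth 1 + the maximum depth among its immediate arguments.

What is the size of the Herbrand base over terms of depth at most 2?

First count ground terms of depth ≤ 2.
If N_k denotes the number of depth-≤k ground terms, the 1 constant gives N_0 = 1, and each function symbol of arity r contributes N_{k-1}^r new terms at level k: N_k = 1 + N_{k-1}^2.
N_0 = 1
N_1 = 1 + 1^2 = 2
N_2 = 1 + 2^2 = 5
Explicitly: a, h(a, a), h(a, h(a, a)), h(h(a, a), a), h(h(a, a), h(a, a)).
So |H| = 5.
For each predicate symbol, the number of ground atoms is |H| raised to its arity; summing:
  P: 5^3 = 125;  S: 5^2 = 25;  Q: 5^2 = 25
Total ground atoms: 125 + 25 + 25 = 175.

175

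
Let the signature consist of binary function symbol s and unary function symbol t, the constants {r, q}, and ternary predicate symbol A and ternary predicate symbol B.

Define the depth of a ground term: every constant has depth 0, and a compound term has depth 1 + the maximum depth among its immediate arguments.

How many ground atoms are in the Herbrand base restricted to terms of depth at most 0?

16

First count ground terms of depth ≤ 0.
Write N_k for the number of ground terms of depth ≤ k. A term of depth ≤ k is either a constant or a function symbol applied to arguments of depth ≤ k−1, so N_k = 2 + N_{k-1}^2 + N_{k-1}.
N_0 = 2
So |H| = 2.
Ground atoms are formed by filling each argument slot of a predicate with a term from H, so an r-ary predicate gives |H|^r atoms:
  A: 2^3 = 8;  B: 2^3 = 8
Total ground atoms: 8 + 8 = 16.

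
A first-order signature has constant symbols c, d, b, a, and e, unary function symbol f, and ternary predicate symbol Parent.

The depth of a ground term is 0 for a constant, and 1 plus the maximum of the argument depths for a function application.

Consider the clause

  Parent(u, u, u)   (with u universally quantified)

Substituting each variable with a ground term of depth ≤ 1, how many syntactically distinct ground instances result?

Ground terms of depth ≤ 1:
  Count level by level. With function symbols f/1, the terms of depth ≤ k are the 5 constants together with each function applied to depth-≤(k−1) tuples, so N_k = 5 + N_{k-1}.
  N_0 = 5
  N_1 = 5 + 5 = 10
  Explicitly: c, d, b, a, e, f(c), f(d), f(b), f(a), f(e).
So there are 10 ground terms available for substitution.
The clause has 1 distinct variable (u), which appears in the body. In the free term algebra distinct substitutions yield syntactically distinct ground instances.
Number of ground instances = 10.

10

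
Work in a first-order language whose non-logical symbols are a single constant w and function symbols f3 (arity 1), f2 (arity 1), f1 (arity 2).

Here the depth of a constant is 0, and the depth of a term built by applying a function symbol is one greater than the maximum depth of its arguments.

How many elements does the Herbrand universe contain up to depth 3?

If N_k denotes the number of depth-≤k ground terms, the 1 constant gives N_0 = 1, and each function symbol of arity r contributes N_{k-1}^r new terms at level k: N_k = 1 + N_{k-1} + N_{k-1} + N_{k-1}^2.
N_0 = 1
N_1 = 1 + 1 + 1 + 1^2 = 4
N_2 = 1 + 4 + 4 + 4^2 = 25
N_3 = 1 + 25 + 25 + 25^2 = 676

676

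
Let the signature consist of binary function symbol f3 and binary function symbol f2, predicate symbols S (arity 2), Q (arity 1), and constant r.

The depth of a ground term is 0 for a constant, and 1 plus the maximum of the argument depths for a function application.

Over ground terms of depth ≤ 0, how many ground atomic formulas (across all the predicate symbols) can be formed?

2

First count ground terms of depth ≤ 0.
Let N_k = |{terms of depth ≤ k}|. Then N_0 = 1 and N_k = 1 + N_{k-1}^2 + N_{k-1}^2 for k ≥ 1 (one summand per function symbol, arity giving the exponent).
N_0 = 1
Explicitly: r.
So |H| = 1.
A ground atom is a predicate applied to a tuple of terms from H, so the count is the sum over predicates of |H|^arity:
  S: 1^2 = 1;  Q: 1
Total ground atoms: 1 + 1 = 2.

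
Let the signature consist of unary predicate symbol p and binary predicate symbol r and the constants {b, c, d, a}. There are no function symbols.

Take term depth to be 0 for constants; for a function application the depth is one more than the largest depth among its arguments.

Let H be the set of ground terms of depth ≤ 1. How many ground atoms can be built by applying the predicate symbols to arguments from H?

First count ground terms of depth ≤ 1.
With no function symbols every ground term is a constant, so there are exactly 4 ground terms at every depth bound.
N_0 = 4
N_1 = 4
Explicitly: b, c, d, a.
So |H| = 4.
Ground atoms are formed by filling each argument slot of a predicate with a term from H, so an r-ary predicate gives |H|^r atoms:
  p: 4;  r: 4^2 = 16
Total ground atoms: 4 + 16 = 20.

20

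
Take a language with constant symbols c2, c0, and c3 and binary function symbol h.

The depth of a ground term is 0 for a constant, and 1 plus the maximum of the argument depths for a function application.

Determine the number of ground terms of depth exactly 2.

135

Let N_k count ground terms of depth at most k. Each non-constant term of depth ≤ k is some function symbol applied to depth-≤(k−1) arguments, giving N_k = 3 + N_{k-1}^2.
N_0 = 3
N_1 = 3 + 3^2 = 12
N_2 = 3 + 12^2 = 147
Terms of depth exactly 2: N_2 − N_1 = 147 − 12 = 135.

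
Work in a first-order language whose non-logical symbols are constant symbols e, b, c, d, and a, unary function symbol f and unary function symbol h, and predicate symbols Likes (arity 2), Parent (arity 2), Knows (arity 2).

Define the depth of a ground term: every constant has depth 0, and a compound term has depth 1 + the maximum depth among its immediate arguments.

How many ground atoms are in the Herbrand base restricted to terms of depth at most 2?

First count ground terms of depth ≤ 2.
Write N_k for the number of ground terms of depth ≤ k. A term of depth ≤ k is either a constant or a function symbol applied to arguments of depth ≤ k−1, so N_k = 5 + N_{k-1} + N_{k-1}.
N_0 = 5
N_1 = 5 + 5 + 5 = 15
N_2 = 5 + 15 + 15 = 35
So |H| = 35.
A ground atom is a predicate applied to a tuple of terms from H, so the count is the sum over predicates of |H|^arity:
  Likes: 35^2 = 1225;  Parent: 35^2 = 1225;  Knows: 35^2 = 1225
Total ground atoms: 1225 + 1225 + 1225 = 3675.

3675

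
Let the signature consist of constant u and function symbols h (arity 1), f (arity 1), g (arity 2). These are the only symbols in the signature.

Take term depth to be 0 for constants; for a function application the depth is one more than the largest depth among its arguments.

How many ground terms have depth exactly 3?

651

Count level by level. With function symbols h/1, f/1, g/2, the terms of depth ≤ k are the 1 constant together with each function applied to depth-≤(k−1) tuples, so N_k = 1 + N_{k-1} + N_{k-1} + N_{k-1}^2.
N_0 = 1
N_1 = 1 + 1 + 1 + 1^2 = 4
N_2 = 1 + 4 + 4 + 4^2 = 25
N_3 = 1 + 25 + 25 + 25^2 = 676
Terms of depth exactly 3: N_3 − N_2 = 676 − 25 = 651.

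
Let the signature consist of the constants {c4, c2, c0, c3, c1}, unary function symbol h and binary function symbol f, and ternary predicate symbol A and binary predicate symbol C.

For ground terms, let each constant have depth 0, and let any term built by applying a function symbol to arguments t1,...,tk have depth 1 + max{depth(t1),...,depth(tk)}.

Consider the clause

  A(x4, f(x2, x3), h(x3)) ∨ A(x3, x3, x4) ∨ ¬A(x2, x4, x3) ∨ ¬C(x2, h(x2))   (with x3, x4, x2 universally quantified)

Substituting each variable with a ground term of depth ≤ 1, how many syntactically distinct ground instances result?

Ground terms of depth ≤ 1:
  Let N_k = |{terms of depth ≤ k}|. Then N_0 = 5 and N_k = 5 + N_{k-1} + N_{k-1}^2 for k ≥ 1 (one summand per function symbol, arity giving the exponent).
  N_0 = 5
  N_1 = 5 + 5 + 5^2 = 35
So there are 35 ground terms available for substitution.
There are 3 variables to instantiate (x3, x4, x2), each occurring in at least one literal, so different choices give different ground instances.
Number of ground instances = 35^3 = 42875.

42875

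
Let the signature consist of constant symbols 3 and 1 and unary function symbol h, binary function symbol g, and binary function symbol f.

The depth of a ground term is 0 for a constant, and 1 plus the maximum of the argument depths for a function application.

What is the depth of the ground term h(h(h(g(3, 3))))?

4

depth(g(3, 3)) = 1 + max(0, 0) = 1
depth(h(g(3, 3))) = 1 + depth(g(3, 3)) = 1 + 1 = 2
depth(h(h(g(3, 3)))) = 1 + depth(h(g(3, 3))) = 1 + 2 = 3
depth(h(h(h(g(3, 3))))) = 1 + depth(h(h(g(3, 3)))) = 1 + 3 = 4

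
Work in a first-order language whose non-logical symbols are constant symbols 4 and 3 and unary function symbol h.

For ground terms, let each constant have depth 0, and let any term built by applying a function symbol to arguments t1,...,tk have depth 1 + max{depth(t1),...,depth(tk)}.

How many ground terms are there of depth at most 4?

10

Count level by level. With function symbols h/1, the terms of depth ≤ k are the 2 constants together with each function applied to depth-≤(k−1) tuples, so N_k = 2 + N_{k-1}.
N_0 = 2
N_1 = 2 + 2 = 4
N_2 = 2 + 4 = 6
N_3 = 2 + 6 = 8
N_4 = 2 + 8 = 10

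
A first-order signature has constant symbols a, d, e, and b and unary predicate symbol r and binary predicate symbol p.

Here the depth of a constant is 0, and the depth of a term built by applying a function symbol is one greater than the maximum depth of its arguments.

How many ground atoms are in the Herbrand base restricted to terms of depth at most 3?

First count ground terms of depth ≤ 3.
With no function symbols every ground term is a constant, so there are exactly 4 ground terms at every depth bound.
N_0 = 4
N_1 = 4
N_2 = 4
N_3 = 4
Explicitly: a, d, e, b.
So |H| = 4.
For each predicate symbol, the number of ground atoms is |H| raised to its arity; summing:
  r: 4;  p: 4^2 = 16
Total ground atoms: 4 + 16 = 20.

20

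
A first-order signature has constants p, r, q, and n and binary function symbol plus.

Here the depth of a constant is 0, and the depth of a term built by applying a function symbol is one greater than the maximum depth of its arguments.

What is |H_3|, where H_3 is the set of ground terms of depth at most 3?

Let N_k = |{terms of depth ≤ k}|. Then N_0 = 4 and N_k = 4 + N_{k-1}^2 for k ≥ 1 (one summand per function symbol, arity giving the exponent).
N_0 = 4
N_1 = 4 + 4^2 = 20
N_2 = 4 + 20^2 = 404
N_3 = 4 + 404^2 = 163220

163220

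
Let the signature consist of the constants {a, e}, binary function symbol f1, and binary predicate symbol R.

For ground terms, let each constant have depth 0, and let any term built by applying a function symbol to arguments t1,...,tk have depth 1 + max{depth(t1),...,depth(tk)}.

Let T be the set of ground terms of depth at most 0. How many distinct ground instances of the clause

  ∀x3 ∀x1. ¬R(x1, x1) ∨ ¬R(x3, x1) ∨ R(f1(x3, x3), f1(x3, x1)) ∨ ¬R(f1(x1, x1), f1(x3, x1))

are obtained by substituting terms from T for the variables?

4

Ground terms of depth ≤ 0:
  Let N_k count ground terms of depth at most k. Each non-constant term of depth ≤ k is some function symbol applied to depth-≤(k−1) arguments, giving N_k = 2 + N_{k-1}^2.
  N_0 = 2
So there are 2 ground terms available for substitution.
There are 2 variables to instantiate (x3, x1), each occurring in at least one literal, so different choices give different ground instances.
Number of ground instances = 2^2 = 4.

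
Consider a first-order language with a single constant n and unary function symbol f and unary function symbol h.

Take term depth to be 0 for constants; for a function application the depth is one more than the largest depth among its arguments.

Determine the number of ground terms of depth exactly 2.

Count level by level. With function symbols f/1, h/1, the terms of depth ≤ k are the 1 constant together with each function applied to depth-≤(k−1) tuples, so N_k = 1 + N_{k-1} + N_{k-1}.
N_0 = 1
N_1 = 1 + 1 + 1 = 3
N_2 = 1 + 3 + 3 = 7
Terms of depth exactly 2: N_2 − N_1 = 7 − 3 = 4.

4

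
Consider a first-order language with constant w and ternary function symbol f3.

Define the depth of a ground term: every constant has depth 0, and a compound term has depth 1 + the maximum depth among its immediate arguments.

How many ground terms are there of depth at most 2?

Let N_k = |{terms of depth ≤ k}|. Then N_0 = 1 and N_k = 1 + N_{k-1}^3 for k ≥ 1 (one summand per function symbol, arity giving the exponent).
N_0 = 1
N_1 = 1 + 1^3 = 2
N_2 = 1 + 2^3 = 9
Explicitly: w, f3(w, w, w), f3(w, w, f3(w, w, w)), f3(w, f3(w, w, w), w), f3(w, f3(w, w, w), f3(w, w, w)), f3(f3(w, w, w), w, w), f3(f3(w, w, w), w, f3(w, w, w)), f3(f3(w, w, w), f3(w, w, w), w), f3(f3(w, w, w), f3(w, w, w), f3(w, w, w)).

9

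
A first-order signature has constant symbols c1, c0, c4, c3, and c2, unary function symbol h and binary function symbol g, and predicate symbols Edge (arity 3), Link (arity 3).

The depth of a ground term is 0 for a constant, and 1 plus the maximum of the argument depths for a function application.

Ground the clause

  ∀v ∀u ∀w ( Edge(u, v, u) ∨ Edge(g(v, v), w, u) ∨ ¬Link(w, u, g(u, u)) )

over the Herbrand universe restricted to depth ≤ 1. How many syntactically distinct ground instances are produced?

42875

Ground terms of depth ≤ 1:
  Let N_k = |{terms of depth ≤ k}|. Then N_0 = 5 and N_k = 5 + N_{k-1} + N_{k-1}^2 for k ≥ 1 (one summand per function symbol, arity giving the exponent).
  N_0 = 5
  N_1 = 5 + 5 + 5^2 = 35
So there are 35 ground terms available for substitution.
The body mentions every one of the 3 quantified variables; since ground terms form a free algebra, no two substitutions collapse to the same formula.
Number of ground instances = 35^3 = 42875.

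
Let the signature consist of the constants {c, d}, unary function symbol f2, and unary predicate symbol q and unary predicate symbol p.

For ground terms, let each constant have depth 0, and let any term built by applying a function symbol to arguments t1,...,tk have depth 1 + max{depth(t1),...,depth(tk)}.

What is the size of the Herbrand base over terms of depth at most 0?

4

First count ground terms of depth ≤ 0.
Write N_k for the number of ground terms of depth ≤ k. A term of depth ≤ k is either a constant or a function symbol applied to arguments of depth ≤ k−1, so N_k = 2 + N_{k-1}.
N_0 = 2
Explicitly: c, d.
So |H| = 2.
Each predicate of arity r yields |H|^r ground atoms (one per choice of an r-tuple from H):
  q: 2;  p: 2
Total ground atoms: 2 + 2 = 4.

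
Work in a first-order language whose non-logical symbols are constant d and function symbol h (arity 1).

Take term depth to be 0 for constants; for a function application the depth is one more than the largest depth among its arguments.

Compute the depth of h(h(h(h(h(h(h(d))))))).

depth(h(d)) = 1 + depth(d) = 1 + 0 = 1
depth(h(h(d))) = 1 + depth(h(d)) = 1 + 1 = 2
depth(h(h(h(d)))) = 1 + depth(h(h(d))) = 1 + 2 = 3
depth(h(h(h(h(d))))) = 1 + depth(h(h(h(d)))) = 1 + 3 = 4
depth(h(h(h(h(h(d)))))) = 1 + depth(h(h(h(h(d))))) = 1 + 4 = 5
depth(h(h(h(h(h(h(d))))))) = 1 + depth(h(h(h(h(h(d)))))) = 1 + 5 = 6
depth(h(h(h(h(h(h(h(d)))))))) = 1 + depth(h(h(h(h(h(h(d))))))) = 1 + 6 = 7

7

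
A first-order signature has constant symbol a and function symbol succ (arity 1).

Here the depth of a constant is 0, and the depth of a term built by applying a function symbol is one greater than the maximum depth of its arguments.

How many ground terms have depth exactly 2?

If N_k denotes the number of depth-≤k ground terms, the 1 constant gives N_0 = 1, and each function symbol of arity r contributes N_{k-1}^r new terms at level k: N_k = 1 + N_{k-1}.
N_0 = 1
N_1 = 1 + 1 = 2
N_2 = 1 + 2 = 3
Terms of depth exactly 2: N_2 − N_1 = 3 − 2 = 1.

1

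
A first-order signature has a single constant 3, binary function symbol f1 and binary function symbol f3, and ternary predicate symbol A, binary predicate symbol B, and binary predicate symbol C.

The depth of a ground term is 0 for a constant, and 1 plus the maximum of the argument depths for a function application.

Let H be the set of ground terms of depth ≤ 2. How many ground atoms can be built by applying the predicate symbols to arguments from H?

7581

First count ground terms of depth ≤ 2.
If N_k denotes the number of depth-≤k ground terms, the 1 constant gives N_0 = 1, and each function symbol of arity r contributes N_{k-1}^r new terms at level k: N_k = 1 + N_{k-1}^2 + N_{k-1}^2.
N_0 = 1
N_1 = 1 + 1^2 + 1^2 = 3
N_2 = 1 + 3^2 + 3^2 = 19
So |H| = 19.
A ground atom is a predicate applied to a tuple of terms from H, so the count is the sum over predicates of |H|^arity:
  A: 19^3 = 6859;  B: 19^2 = 361;  C: 19^2 = 361
Total ground atoms: 6859 + 361 + 361 = 7581.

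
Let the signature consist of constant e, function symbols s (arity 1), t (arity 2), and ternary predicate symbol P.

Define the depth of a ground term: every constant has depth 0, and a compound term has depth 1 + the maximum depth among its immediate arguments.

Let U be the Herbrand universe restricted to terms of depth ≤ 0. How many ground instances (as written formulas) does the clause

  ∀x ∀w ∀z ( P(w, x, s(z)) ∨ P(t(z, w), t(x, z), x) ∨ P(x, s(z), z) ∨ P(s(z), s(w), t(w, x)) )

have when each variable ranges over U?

Ground terms of depth ≤ 0:
  Let N_k = |{terms of depth ≤ k}|. Then N_0 = 1 and N_k = 1 + N_{k-1} + N_{k-1}^2 for k ≥ 1 (one summand per function symbol, arity giving the exponent).
  N_0 = 1
So there is exactly 1 ground term available for substitution.
Each of x, w, z ranges independently over the available ground terms, and distinct assignments produce distinct instances.
Number of ground instances = 1^3 = 1.

1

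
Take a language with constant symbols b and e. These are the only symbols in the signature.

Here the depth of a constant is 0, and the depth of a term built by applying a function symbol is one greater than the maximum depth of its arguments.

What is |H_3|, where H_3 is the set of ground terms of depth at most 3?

2

With no function symbols every ground term is a constant, so there are exactly 2 ground terms at every depth bound.
N_0 = 2
N_1 = 2
N_2 = 2
N_3 = 2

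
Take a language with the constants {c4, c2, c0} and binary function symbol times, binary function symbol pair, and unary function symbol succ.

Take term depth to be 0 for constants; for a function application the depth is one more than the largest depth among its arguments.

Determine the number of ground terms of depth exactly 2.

1155

Let N_k count ground terms of depth at most k. Each non-constant term of depth ≤ k is some function symbol applied to depth-≤(k−1) arguments, giving N_k = 3 + N_{k-1}^2 + N_{k-1}^2 + N_{k-1}.
N_0 = 3
N_1 = 3 + 3^2 + 3^2 + 3 = 24
N_2 = 3 + 24^2 + 24^2 + 24 = 1179
Terms of depth exactly 2: N_2 − N_1 = 1179 − 24 = 1155.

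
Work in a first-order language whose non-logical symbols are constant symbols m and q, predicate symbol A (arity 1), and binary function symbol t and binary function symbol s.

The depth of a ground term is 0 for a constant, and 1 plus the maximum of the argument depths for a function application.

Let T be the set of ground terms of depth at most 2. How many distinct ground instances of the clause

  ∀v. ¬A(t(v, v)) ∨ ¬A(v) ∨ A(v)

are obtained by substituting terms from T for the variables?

Ground terms of depth ≤ 2:
  Let N_k = |{terms of depth ≤ k}|. Then N_0 = 2 and N_k = 2 + N_{k-1}^2 + N_{k-1}^2 for k ≥ 1 (one summand per function symbol, arity giving the exponent).
  N_0 = 2
  N_1 = 2 + 2^2 + 2^2 = 10
  N_2 = 2 + 10^2 + 10^2 = 202
So there are 202 ground terms available for substitution.
The body mentions the single quantified variable v; since ground terms form a free algebra, no two substitutions collapse to the same formula.
Number of ground instances = 202.

202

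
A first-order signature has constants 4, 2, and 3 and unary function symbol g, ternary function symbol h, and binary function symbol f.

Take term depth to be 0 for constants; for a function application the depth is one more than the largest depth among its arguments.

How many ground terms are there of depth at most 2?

75897

If N_k denotes the number of depth-≤k ground terms, the 3 constants give N_0 = 3, and each function symbol of arity r contributes N_{k-1}^r new terms at level k: N_k = 3 + N_{k-1} + N_{k-1}^3 + N_{k-1}^2.
N_0 = 3
N_1 = 3 + 3 + 3^3 + 3^2 = 42
N_2 = 3 + 42 + 42^3 + 42^2 = 75897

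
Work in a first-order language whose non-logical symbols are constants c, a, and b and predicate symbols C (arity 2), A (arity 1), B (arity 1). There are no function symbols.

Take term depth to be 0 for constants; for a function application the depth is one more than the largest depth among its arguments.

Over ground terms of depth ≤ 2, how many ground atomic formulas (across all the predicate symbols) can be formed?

15

First count ground terms of depth ≤ 2.
With no function symbols every ground term is a constant, so there are exactly 3 ground terms at every depth bound.
N_0 = 3
N_1 = 3
N_2 = 3
Explicitly: c, a, b.
So |H| = 3.
Ground atoms are formed by filling each argument slot of a predicate with a term from H, so an r-ary predicate gives |H|^r atoms:
  C: 3^2 = 9;  A: 3;  B: 3
Total ground atoms: 9 + 3 + 3 = 15.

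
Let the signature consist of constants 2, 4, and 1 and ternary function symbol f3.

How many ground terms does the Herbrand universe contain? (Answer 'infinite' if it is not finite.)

infinite

The signature has at least one function symbol (f3, arity 3) and at least one constant (2).
Iterating f3 gives infinitely many distinct ground terms: 2, f3(2, 2, 2), f3(f3(2, 2, 2), f3(2, 2, 2), f3(2, 2, 2)), ...
So the Herbrand universe is infinite.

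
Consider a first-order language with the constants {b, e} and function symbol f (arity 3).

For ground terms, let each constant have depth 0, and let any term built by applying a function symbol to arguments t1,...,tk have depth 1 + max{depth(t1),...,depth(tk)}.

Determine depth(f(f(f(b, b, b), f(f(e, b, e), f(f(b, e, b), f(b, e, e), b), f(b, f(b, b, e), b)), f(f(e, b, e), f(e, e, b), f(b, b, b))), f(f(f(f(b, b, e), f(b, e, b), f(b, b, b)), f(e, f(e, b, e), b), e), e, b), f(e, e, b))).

depth(f(b, b, b)) = 1 + max(0, 0, 0) = 1
depth(f(e, b, e)) = 1 + max(0, 0, 0) = 1
depth(f(b, e, b)) = 1 + max(0, 0, 0) = 1
depth(f(b, e, e)) = 1 + max(0, 0, 0) = 1
depth(f(f(b, e, b), f(b, e, e), b)) = 1 + max(1, 1, 0) = 2
depth(f(b, b, e)) = 1 + max(0, 0, 0) = 1
depth(f(b, f(b, b, e), b)) = 1 + max(0, 1, 0) = 2
depth(f(f(e, b, e), f(f(b, e, b), f(b, e, e), b), f(b, f(b, b, e), b))) = 1 + max(1, 2, 2) = 3
depth(f(e, e, b)) = 1 + max(0, 0, 0) = 1
depth(f(f(e, b, e), f(e, e, b), f(b, b, b))) = 1 + max(1, 1, 1) = 2
depth(f(f(b, b, b), f(f(e, b, e), f(f(b, e, b), f(b, e, e), b), f(b, f(b, b, e), b)), f(f(e, b, e), f(e, e, b), f(b, b, b)))) = 1 + max(1, 3, 2) = 4
depth(f(f(b, b, e), f(b, e, b), f(b, b, b))) = 1 + max(1, 1, 1) = 2
depth(f(e, f(e, b, e), b)) = 1 + max(0, 1, 0) = 2
depth(f(f(f(b, b, e), f(b, e, b), f(b, b, b)), f(e, f(e, b, e), b), e)) = 1 + max(2, 2, 0) = 3
depth(f(f(f(f(b, b, e), f(b, e, b), f(b, b, b)), f(e, f(e, b, e), b), e), e, b)) = 1 + max(3, 0, 0) = 4
depth(f(f(f(b, b, b), f(f(e, b, e), f(f(b, e, b), f(b, e, e), b), f(b, f(b, b, e), b)), f(f(e, b, e), f(e, e, b), f(b, b, b))), f(f(f(f(b, b, e), f(b, e, b), f(b, b, b)), f(e, f(e, b, e), b), e), e, b), f(e, e, b))) = 1 + max(4, 4, 1) = 5

5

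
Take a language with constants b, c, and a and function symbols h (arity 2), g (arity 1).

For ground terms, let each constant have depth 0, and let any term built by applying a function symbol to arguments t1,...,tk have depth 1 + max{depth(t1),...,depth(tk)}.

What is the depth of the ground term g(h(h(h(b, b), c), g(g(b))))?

depth(h(b, b)) = 1 + max(0, 0) = 1
depth(h(h(b, b), c)) = 1 + max(1, 0) = 2
depth(g(b)) = 1 + depth(b) = 1 + 0 = 1
depth(g(g(b))) = 1 + depth(g(b)) = 1 + 1 = 2
depth(h(h(h(b, b), c), g(g(b)))) = 1 + max(2, 2) = 3
depth(g(h(h(h(b, b), c), g(g(b))))) = 1 + depth(h(h(h(b, b), c), g(g(b)))) = 1 + 3 = 4

4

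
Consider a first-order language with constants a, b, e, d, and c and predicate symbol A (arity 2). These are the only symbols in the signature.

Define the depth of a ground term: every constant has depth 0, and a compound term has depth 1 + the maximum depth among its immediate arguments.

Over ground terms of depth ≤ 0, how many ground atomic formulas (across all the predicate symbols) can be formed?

First count ground terms of depth ≤ 0.
With no function symbols every ground term is a constant, so there are exactly 5 ground terms at every depth bound.
N_0 = 5
Explicitly: a, b, e, d, c.
So |H| = 5.
A ground atom is a predicate applied to a tuple of terms from H, so the count is the sum over predicates of |H|^arity:
  A: 5^2 = 25
Total ground atoms: 25.

25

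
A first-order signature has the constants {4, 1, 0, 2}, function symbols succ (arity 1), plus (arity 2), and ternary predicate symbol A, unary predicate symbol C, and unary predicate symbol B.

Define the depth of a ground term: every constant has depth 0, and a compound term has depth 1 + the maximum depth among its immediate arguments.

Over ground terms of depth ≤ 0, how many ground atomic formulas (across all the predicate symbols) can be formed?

72

First count ground terms of depth ≤ 0.
Count level by level. With function symbols succ/1, plus/2, the terms of depth ≤ k are the 4 constants together with each function applied to depth-≤(k−1) tuples, so N_k = 4 + N_{k-1} + N_{k-1}^2.
N_0 = 4
Explicitly: 4, 1, 0, 2.
So |H| = 4.
A ground atom is a predicate applied to a tuple of terms from H, so the count is the sum over predicates of |H|^arity:
  A: 4^3 = 64;  C: 4;  B: 4
Total ground atoms: 64 + 4 + 4 = 72.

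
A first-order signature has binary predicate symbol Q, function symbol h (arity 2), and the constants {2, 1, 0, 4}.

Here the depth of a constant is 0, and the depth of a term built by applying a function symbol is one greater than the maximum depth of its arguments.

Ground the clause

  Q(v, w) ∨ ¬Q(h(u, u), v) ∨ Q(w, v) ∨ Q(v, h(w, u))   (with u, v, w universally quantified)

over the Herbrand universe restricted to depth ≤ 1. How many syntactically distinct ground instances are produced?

8000

Ground terms of depth ≤ 1:
  Count level by level. With function symbols h/2, the terms of depth ≤ k are the 4 constants together with each function applied to depth-≤(k−1) tuples, so N_k = 4 + N_{k-1}^2.
  N_0 = 4
  N_1 = 4 + 4^2 = 20
So there are 20 ground terms available for substitution.
The clause has 3 distinct variables (u, v, w), each appearing in the body. In the free term algebra distinct substitutions yield syntactically distinct ground instances.
Number of ground instances = 20^3 = 8000.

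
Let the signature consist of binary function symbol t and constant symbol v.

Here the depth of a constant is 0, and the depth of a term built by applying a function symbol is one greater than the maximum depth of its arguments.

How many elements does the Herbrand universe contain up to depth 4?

If N_k denotes the number of depth-≤k ground terms, the 1 constant gives N_0 = 1, and each function symbol of arity r contributes N_{k-1}^r new terms at level k: N_k = 1 + N_{k-1}^2.
N_0 = 1
N_1 = 1 + 1^2 = 2
N_2 = 1 + 2^2 = 5
N_3 = 1 + 5^2 = 26
N_4 = 1 + 26^2 = 677

677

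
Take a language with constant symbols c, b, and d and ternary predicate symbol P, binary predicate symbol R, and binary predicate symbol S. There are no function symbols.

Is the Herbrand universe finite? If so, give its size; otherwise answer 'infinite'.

There are no function symbols, so every ground term is one of the 3 constants.
The Herbrand universe is {c, b, d}, which is finite with 3 elements.

3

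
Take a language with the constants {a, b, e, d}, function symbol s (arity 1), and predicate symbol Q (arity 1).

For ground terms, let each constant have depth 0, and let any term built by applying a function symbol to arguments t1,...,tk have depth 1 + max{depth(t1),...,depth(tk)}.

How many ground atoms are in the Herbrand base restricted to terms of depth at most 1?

First count ground terms of depth ≤ 1.
Write N_k for the number of ground terms of depth ≤ k. A term of depth ≤ k is either a constant or a function symbol applied to arguments of depth ≤ k−1, so N_k = 4 + N_{k-1}.
N_0 = 4
N_1 = 4 + 4 = 8
Explicitly: a, b, e, d, s(a), s(b), s(e), s(d).
So |H| = 8.
Ground atoms are formed by filling each argument slot of a predicate with a term from H, so an r-ary predicate gives |H|^r atoms:
  Q: 8
Total ground atoms: 8.

8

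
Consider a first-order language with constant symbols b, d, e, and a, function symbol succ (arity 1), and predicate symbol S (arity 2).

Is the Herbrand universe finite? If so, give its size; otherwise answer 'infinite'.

infinite

The signature has at least one function symbol (succ, arity 1) and at least one constant (b).
Iterating succ gives infinitely many distinct ground terms: b, succ(b), succ(succ(b)), ...
So the Herbrand universe is infinite.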